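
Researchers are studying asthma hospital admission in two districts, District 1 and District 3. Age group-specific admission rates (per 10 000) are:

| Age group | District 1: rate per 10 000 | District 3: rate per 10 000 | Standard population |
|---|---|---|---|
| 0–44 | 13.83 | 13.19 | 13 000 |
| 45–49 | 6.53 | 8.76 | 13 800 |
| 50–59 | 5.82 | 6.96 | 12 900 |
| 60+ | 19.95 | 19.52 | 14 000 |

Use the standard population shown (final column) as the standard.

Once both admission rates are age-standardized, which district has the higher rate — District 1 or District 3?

District 3

Standard total = 53 700; weights = 0.2421, 0.2570, 0.2402, 0.2607.
District 1: 0.2421×13.83 + 0.2570×6.53 + 0.2402×5.82 + 0.2607×19.95 = 11.6254 per 10 000.
District 3: 0.2421×13.19 + 0.2570×8.76 + 0.2402×6.96 + 0.2607×19.52 = 12.2053 per 10 000.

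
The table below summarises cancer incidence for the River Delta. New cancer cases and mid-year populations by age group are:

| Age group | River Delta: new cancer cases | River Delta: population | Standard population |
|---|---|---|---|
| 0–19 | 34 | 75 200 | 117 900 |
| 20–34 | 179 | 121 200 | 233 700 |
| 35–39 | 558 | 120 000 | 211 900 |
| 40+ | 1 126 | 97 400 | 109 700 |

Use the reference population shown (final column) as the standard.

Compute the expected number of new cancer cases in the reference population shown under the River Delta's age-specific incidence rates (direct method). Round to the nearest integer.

Age-specific rates per 100 000 for the River Delta: 45.21, 147.69, 465.00, 1156.06.
Expected new cancer cases = Σ (standard pop × age-specific rate ÷ 100 000)
= 117 900×45.21/100 000 + 233 700×147.69/100 000 + 211 900×465.00/100 000 + 109 700×1156.06/100 000
= 53.31 + 345.15 + 985.33 + 1268.20 = 2651.99.

2652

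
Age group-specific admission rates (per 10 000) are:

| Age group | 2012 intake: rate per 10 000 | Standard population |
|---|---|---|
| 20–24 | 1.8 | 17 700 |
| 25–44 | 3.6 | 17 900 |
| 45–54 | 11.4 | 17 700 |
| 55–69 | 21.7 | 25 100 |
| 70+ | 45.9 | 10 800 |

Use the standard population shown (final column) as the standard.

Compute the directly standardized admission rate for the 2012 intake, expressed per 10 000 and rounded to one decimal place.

Standard total = 89 200; weights = 0.1984, 0.2007, 0.1984, 0.2814, 0.1211.
Standardized rate: 0.1984×1.8 + 0.2007×3.6 + 0.1984×11.4 + 0.2814×21.7 + 0.1211×45.9 = 15.0053 per 10 000.

15.0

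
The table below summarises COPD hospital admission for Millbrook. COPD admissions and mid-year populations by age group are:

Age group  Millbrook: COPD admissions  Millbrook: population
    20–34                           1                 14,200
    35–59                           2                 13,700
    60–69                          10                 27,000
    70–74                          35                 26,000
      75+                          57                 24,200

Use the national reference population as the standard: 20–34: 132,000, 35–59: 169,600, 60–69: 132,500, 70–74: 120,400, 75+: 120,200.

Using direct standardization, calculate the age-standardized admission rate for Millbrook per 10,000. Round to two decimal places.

Age-specific rates per 10,000 for Millbrook: 0.70, 1.46, 3.70, 13.46, 23.55.
Standard total = 674,700; weights = 0.1956, 0.2514, 0.1964, 0.1784, 0.1782.
Standardized rate: 0.1956×0.70 + 0.2514×1.46 + 0.1964×3.70 + 0.1784×13.46 + 0.1782×23.55 = 7.8305 per 10,000.

7.83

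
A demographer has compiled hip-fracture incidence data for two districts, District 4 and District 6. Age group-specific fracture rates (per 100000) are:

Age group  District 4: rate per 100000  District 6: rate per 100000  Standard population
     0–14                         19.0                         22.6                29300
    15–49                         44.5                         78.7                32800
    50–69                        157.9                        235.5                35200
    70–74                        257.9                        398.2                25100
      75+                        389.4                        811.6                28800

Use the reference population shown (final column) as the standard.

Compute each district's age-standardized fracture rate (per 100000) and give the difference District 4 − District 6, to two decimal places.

Standard total = 151200; weights = 0.1938, 0.2169, 0.2328, 0.1660, 0.1905.
District 4: 0.1938×19.0 + 0.2169×44.5 + 0.2328×157.9 + 0.1660×257.9 + 0.1905×389.4 = 167.0793 per 100000.
District 6: 0.1938×22.6 + 0.2169×78.7 + 0.2328×235.5 + 0.1660×398.2 + 0.1905×811.6 = 296.9712 per 100000.
Difference = 167.0793 − 296.9712 = -129.8919.

-129.89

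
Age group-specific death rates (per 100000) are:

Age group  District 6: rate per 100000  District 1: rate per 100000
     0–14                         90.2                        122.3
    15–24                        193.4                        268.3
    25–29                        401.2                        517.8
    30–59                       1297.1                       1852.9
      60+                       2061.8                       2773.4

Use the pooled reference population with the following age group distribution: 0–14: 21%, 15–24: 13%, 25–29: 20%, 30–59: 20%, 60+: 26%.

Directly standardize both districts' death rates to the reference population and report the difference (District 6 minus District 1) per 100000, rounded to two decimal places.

-335.97

Standard weights: 0.21, 0.13, 0.20, 0.20, 0.26.
District 6: 0.2100×90.2 + 0.1300×193.4 + 0.2000×401.2 + 0.2000×1297.1 + 0.2600×2061.8 = 919.8120 per 100000.
District 1: 0.2100×122.3 + 0.1300×268.3 + 0.2000×517.8 + 0.2000×1852.9 + 0.2600×2773.4 = 1255.7860 per 100000.
Difference = 919.8120 − 1255.7860 = -335.9740.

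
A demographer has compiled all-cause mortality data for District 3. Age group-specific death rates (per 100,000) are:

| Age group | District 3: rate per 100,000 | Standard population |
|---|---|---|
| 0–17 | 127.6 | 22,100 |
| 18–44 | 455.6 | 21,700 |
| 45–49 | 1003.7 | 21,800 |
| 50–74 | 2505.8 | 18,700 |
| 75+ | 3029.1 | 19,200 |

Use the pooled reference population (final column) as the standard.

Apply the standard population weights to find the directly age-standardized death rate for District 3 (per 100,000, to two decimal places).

1348.83

Standard total = 103,500; weights = 0.2135, 0.2097, 0.2106, 0.1807, 0.1855.
Standardized rate: 0.2135×127.6 + 0.2097×455.6 + 0.2106×1003.7 + 0.1807×2505.8 + 0.1855×3029.1 = 1348.8340 per 100,000.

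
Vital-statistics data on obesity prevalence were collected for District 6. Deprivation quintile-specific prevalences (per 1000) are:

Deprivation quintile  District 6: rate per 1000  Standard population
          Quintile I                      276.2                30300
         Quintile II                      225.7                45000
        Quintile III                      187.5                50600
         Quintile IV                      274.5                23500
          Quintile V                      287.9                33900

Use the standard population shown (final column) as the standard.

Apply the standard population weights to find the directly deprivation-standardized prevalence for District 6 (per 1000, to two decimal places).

241.26

Standard total = 183300; weights = 0.1653, 0.2455, 0.2761, 0.1282, 0.1849.
Standardized rate: 0.1653×276.2 + 0.2455×225.7 + 0.2761×187.5 + 0.1282×274.5 + 0.1849×287.9 = 241.2625 per 1000.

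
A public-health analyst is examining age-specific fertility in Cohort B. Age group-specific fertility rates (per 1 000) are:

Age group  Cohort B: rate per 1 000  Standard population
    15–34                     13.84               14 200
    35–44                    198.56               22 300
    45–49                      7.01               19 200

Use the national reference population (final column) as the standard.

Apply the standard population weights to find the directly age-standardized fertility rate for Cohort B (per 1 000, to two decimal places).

Standard total = 55 700; weights = 0.2549, 0.4004, 0.3447.
Standardized rate: 0.2549×13.84 + 0.4004×198.56 + 0.3447×7.01 = 85.4400 per 1 000.

85.44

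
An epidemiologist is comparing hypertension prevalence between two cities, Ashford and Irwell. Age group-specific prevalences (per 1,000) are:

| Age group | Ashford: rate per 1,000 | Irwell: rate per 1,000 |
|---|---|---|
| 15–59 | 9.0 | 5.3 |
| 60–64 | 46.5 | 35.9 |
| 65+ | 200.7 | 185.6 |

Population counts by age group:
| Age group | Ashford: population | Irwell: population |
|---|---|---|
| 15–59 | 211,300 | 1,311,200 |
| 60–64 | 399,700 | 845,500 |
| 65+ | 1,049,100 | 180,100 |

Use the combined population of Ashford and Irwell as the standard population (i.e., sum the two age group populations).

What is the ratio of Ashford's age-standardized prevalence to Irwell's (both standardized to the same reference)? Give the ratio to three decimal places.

1.133

Combined standard total = 3,996,900; weights = 0.3809, 0.3115, 0.3075.
Ashford: 0.3809×9.0 + 0.3115×46.5 + 0.3075×200.7 = 79.6379 per 1,000.
Irwell: 0.3809×5.3 + 0.3115×35.9 + 0.3075×185.6 = 70.2823 per 1,000.
Ratio = 79.6379 ÷ 70.2823 = 1.13311.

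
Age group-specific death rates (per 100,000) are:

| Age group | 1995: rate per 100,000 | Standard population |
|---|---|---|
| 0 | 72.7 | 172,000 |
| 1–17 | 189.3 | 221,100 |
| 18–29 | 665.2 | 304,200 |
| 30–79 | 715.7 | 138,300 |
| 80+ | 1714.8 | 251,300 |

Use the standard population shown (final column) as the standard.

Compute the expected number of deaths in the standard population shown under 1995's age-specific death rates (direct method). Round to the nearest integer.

7866

Expected deaths = Σ (standard pop × age-specific rate ÷ 100,000)
= 172,000×72.7/100,000 + 221,100×189.3/100,000 + 304,200×665.2/100,000 + 138,300×715.7/100,000 + 251,300×1714.8/100,000
= 125.04 + 418.54 + 2023.54 + 989.81 + 4309.29 = 7866.23.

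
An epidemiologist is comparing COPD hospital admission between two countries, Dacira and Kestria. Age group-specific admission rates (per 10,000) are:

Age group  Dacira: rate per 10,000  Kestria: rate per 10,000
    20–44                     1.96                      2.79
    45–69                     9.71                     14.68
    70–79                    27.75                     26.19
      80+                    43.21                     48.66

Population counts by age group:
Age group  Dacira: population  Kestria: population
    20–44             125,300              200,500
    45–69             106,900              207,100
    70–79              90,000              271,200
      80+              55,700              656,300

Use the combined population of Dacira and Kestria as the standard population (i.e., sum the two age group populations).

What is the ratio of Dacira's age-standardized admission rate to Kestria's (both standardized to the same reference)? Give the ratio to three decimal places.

0.896

Combined standard total = 1,713,000; weights = 0.1902, 0.1833, 0.2109, 0.4156.
Dacira: 0.1902×1.96 + 0.1833×9.71 + 0.2109×27.75 + 0.4156×43.21 = 25.9640 per 10,000.
Kestria: 0.1902×2.79 + 0.1833×14.68 + 0.2109×26.19 + 0.4156×48.66 = 28.9692 per 10,000.
Ratio = 25.9640 ÷ 28.9692 = 0.89626.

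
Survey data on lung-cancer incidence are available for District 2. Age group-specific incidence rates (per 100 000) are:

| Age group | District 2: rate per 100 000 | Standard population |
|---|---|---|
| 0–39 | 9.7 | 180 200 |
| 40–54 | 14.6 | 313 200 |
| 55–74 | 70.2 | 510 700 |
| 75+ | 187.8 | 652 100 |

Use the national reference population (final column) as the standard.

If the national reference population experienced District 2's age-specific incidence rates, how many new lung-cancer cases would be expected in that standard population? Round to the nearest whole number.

1646

Expected new lung-cancer cases = Σ (standard pop × age-specific rate ÷ 100 000)
= 180 200×9.7/100 000 + 313 200×14.6/100 000 + 510 700×70.2/100 000 + 652 100×187.8/100 000
= 17.48 + 45.73 + 358.51 + 1224.64 = 1646.36.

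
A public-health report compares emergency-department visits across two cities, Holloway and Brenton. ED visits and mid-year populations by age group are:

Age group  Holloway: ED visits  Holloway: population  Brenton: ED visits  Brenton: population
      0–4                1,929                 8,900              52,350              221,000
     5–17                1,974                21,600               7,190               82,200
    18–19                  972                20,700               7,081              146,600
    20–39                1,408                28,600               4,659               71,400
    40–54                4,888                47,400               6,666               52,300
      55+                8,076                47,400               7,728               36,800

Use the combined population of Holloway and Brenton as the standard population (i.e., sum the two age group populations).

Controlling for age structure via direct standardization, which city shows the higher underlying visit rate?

Brenton

Age-specific rates per 1,000 for Holloway: 216.742, 91.389, 46.957, 49.231, 103.122, 170.380.
For Brenton: 236.878, 87.470, 48.302, 65.252, 127.457, 210.000.
Combined standard total = 784,900; weights = 0.2929, 0.1322, 0.2131, 0.1274, 0.1270, 0.1073.
Holloway: 0.2929×216.742 + 0.1322×91.389 + 0.2131×46.957 + 0.1274×49.231 + 0.1270×103.122 + 0.1073×170.380 = 123.2275 per 1,000.
Brenton: 0.2929×236.878 + 0.1322×87.470 + 0.2131×48.302 + 0.1274×65.252 + 0.1270×127.457 + 0.1073×210.000 = 138.2763 per 1,000.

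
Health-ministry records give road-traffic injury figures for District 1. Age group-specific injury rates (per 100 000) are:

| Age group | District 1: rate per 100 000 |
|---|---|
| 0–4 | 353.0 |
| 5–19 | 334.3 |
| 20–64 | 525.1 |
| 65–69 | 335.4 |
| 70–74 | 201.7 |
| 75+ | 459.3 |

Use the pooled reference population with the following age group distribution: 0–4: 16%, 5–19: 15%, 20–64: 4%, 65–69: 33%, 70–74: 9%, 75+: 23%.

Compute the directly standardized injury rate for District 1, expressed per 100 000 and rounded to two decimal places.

362.10

Standard weights: 0.16, 0.15, 0.04, 0.33, 0.09, 0.23.
Standardized rate: 0.1600×353.0 + 0.1500×334.3 + 0.0400×525.1 + 0.3300×335.4 + 0.0900×201.7 + 0.2300×459.3 = 362.1030 per 100 000.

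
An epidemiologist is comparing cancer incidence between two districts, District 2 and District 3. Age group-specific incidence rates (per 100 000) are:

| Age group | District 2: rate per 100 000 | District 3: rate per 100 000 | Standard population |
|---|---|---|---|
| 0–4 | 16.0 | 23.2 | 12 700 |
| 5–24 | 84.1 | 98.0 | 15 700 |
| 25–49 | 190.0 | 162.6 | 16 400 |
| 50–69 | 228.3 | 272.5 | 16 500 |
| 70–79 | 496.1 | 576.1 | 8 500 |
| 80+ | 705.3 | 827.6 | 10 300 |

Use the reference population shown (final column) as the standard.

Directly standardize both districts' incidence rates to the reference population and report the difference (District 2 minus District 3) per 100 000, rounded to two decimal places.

-31.58

Standard total = 80 100; weights = 0.1586, 0.1960, 0.2047, 0.2060, 0.1061, 0.1286.
District 2: 0.1586×16.0 + 0.1960×84.1 + 0.2047×190.0 + 0.2060×228.3 + 0.1061×496.1 + 0.1286×705.3 = 248.2891 per 100 000.
District 3: 0.1586×23.2 + 0.1960×98.0 + 0.2047×162.6 + 0.2060×272.5 + 0.1061×576.1 + 0.1286×827.6 = 279.8659 per 100 000.
Difference = 248.2891 − 279.8659 = -31.5768.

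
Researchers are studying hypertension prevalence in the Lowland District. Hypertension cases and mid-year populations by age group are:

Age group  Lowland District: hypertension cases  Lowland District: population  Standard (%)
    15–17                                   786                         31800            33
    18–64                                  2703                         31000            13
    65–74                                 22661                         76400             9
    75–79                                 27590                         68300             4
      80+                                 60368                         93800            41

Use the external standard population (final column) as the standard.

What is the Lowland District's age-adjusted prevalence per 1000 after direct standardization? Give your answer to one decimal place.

Age-specific rates per 1000 for the Lowland District: 24.717, 87.194, 296.610, 403.953, 643.582.
Standard weights: 0.33, 0.13, 0.09, 0.04, 0.41.
Standardized rate: 0.3300×24.717 + 0.1300×87.194 + 0.0900×296.610 + 0.0400×403.953 + 0.4100×643.582 = 326.2134 per 1000.

326.2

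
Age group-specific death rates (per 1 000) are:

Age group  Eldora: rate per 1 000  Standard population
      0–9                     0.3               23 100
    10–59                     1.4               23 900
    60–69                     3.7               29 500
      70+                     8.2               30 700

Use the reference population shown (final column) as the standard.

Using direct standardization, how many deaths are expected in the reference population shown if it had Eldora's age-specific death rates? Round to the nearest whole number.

Expected deaths = Σ (standard pop × age-specific rate ÷ 1 000)
= 23 100×0.3/1 000 + 23 900×1.4/1 000 + 29 500×3.7/1 000 + 30 700×8.2/1 000
= 6.93 + 33.46 + 109.15 + 251.74 = 401.28.

401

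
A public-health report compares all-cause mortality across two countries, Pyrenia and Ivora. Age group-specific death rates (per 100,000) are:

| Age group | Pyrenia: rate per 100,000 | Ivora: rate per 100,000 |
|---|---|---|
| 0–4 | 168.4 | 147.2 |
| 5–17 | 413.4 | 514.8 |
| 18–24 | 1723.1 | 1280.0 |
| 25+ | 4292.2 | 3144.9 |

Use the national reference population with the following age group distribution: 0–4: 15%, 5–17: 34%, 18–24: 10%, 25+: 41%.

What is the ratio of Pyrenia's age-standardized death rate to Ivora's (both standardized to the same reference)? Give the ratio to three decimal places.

Standard weights: 0.15, 0.34, 0.10, 0.41.
Pyrenia: 0.1500×168.4 + 0.3400×413.4 + 0.1000×1723.1 + 0.4100×4292.2 = 2097.9280 per 100,000.
Ivora: 0.1500×147.2 + 0.3400×514.8 + 0.1000×1280.0 + 0.4100×3144.9 = 1614.5210 per 100,000.
Ratio = 2097.9280 ÷ 1614.5210 = 1.29941.

1.299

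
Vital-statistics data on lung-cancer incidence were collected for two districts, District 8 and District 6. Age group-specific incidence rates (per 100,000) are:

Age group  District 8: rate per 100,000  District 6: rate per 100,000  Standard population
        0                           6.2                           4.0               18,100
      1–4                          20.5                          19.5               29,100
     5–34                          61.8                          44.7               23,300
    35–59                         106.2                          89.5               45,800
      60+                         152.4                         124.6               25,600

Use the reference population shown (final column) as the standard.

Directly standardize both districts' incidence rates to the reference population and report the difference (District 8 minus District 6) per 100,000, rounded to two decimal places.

13.70

Standard total = 141,900; weights = 0.1276, 0.2051, 0.1642, 0.3228, 0.1804.
District 8: 0.1276×6.2 + 0.2051×20.5 + 0.1642×61.8 + 0.3228×106.2 + 0.1804×152.4 = 76.9141 per 100,000.
District 6: 0.1276×4.0 + 0.2051×19.5 + 0.1642×44.7 + 0.3228×89.5 + 0.1804×124.6 = 63.2151 per 100,000.
Difference = 76.9141 − 63.2151 = 13.6990.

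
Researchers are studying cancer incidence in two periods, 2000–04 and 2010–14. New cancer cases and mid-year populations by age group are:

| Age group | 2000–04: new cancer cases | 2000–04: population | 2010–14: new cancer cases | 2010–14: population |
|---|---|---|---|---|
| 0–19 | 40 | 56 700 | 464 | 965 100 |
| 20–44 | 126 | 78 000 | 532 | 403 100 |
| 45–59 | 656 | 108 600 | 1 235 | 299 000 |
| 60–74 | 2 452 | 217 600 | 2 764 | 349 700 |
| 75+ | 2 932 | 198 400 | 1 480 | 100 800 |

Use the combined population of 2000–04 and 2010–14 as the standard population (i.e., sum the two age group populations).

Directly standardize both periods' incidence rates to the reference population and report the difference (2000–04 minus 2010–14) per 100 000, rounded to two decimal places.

Age-specific rates per 100 000 for 2000–04: 70.55, 161.54, 604.05, 1126.84, 1477.82.
For 2010–14: 48.08, 131.98, 413.04, 790.39, 1468.25.
Combined standard total = 2 777 000; weights = 0.3680, 0.1732, 0.1468, 0.2043, 0.1077.
2000–04: 0.3680×70.55 + 0.1732×161.54 + 0.1468×604.05 + 0.2043×1126.84 + 0.1077×1477.82 = 532.0245 per 100 000.
2010–14: 0.3680×48.08 + 0.1732×131.98 + 0.1468×413.04 + 0.2043×790.39 + 0.1077×1468.25 = 420.8382 per 100 000.
Difference = 532.0245 − 420.8382 = 111.1863.

111.19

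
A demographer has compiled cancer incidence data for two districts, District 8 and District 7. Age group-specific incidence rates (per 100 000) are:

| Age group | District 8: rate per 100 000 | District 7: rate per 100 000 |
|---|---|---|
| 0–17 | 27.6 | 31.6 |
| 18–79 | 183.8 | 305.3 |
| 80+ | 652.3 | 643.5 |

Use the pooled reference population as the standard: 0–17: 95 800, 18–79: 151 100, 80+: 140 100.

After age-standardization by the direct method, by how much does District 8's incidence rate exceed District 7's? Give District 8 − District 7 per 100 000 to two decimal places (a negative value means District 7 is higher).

Standard total = 387 000; weights = 0.2475, 0.3904, 0.3620.
District 8: 0.2475×27.6 + 0.3904×183.8 + 0.3620×652.3 = 314.7377 per 100 000.
District 7: 0.2475×31.6 + 0.3904×305.3 + 0.3620×643.5 = 359.9805 per 100 000.
Difference = 314.7377 − 359.9805 = -45.2428.

-45.24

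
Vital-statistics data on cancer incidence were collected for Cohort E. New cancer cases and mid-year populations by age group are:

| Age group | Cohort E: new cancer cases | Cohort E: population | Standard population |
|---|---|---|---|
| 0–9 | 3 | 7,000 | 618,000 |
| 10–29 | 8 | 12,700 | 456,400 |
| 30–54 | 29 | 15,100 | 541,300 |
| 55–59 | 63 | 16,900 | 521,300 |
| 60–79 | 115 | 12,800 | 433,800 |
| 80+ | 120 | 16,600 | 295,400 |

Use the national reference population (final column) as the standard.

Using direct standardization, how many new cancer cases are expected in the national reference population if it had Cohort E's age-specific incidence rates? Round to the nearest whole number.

Age-specific rates per 100,000 for Cohort E: 42.86, 62.99, 192.05, 372.78, 898.44, 722.89.
Expected new cancer cases = Σ (standard pop × age-specific rate ÷ 100,000)
= 618,000×42.86/100,000 + 456,400×62.99/100,000 + 541,300×192.05/100,000 + 521,300×372.78/100,000 + 433,800×898.44/100,000 + 295,400×722.89/100,000
= 264.86 + 287.50 + 1039.58 + 1943.31 + 3897.42 + 2135.42 = 9568.09.

9568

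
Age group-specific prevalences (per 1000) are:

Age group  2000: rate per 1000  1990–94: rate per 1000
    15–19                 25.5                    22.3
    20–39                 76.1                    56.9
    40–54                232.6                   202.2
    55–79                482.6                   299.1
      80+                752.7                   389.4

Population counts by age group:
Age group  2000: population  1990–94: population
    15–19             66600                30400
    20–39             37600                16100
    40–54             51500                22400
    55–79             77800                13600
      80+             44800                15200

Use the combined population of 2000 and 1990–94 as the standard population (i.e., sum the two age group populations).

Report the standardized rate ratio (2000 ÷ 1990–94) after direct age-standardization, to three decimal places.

Combined standard total = 376000; weights = 0.2580, 0.1428, 0.1965, 0.2431, 0.1596.
2000: 0.2580×25.5 + 0.1428×76.1 + 0.1965×232.6 + 0.2431×482.6 + 0.1596×752.7 = 300.5874 per 1000.
1990–94: 0.2580×22.3 + 0.1428×56.9 + 0.1965×202.2 + 0.2431×299.1 + 0.1596×389.4 = 188.4653 per 1000.
Ratio = 300.5874 ÷ 188.4653 = 1.59492.

1.595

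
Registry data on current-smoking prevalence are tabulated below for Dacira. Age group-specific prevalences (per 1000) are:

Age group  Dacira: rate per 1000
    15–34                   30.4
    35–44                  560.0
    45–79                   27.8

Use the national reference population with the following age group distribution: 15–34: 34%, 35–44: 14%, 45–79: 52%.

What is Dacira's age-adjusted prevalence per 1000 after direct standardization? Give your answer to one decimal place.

Standard weights: 0.34, 0.14, 0.52.
Standardized rate: 0.3400×30.4 + 0.1400×560.0 + 0.5200×27.8 = 103.1920 per 1000.

103.2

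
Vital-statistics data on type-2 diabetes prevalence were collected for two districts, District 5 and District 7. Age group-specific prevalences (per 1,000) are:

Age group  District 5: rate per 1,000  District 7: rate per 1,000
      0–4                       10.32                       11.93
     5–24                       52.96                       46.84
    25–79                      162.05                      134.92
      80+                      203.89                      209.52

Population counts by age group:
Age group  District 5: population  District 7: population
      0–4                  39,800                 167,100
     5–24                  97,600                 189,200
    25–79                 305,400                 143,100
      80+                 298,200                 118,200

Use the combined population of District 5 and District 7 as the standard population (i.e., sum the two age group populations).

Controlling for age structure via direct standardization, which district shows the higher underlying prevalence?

District 5

Combined standard total = 1,358,600; weights = 0.1523, 0.2111, 0.3301, 0.3065.
District 5: 0.1523×10.32 + 0.2111×52.96 + 0.3301×162.05 + 0.3065×203.89 = 128.7379 per 1,000.
District 7: 0.1523×11.93 + 0.2111×46.84 + 0.3301×134.92 + 0.3065×209.52 = 120.4606 per 1,000.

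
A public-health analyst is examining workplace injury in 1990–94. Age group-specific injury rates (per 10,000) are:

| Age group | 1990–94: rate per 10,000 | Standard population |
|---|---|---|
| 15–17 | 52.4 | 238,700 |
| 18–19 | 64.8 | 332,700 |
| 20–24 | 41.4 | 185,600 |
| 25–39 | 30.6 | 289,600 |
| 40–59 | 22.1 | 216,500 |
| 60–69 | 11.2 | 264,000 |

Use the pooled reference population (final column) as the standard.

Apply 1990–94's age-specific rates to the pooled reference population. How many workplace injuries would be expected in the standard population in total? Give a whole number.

5835

Expected workplace injuries = Σ (standard pop × age-specific rate ÷ 10,000)
= 238,700×52.4/10,000 + 332,700×64.8/10,000 + 185,600×41.4/10,000 + 289,600×30.6/10,000 + 216,500×22.1/10,000 + 264,000×11.2/10,000
= 1250.79 + 2155.90 + 768.38 + 886.18 + 478.46 + 295.68 = 5835.39.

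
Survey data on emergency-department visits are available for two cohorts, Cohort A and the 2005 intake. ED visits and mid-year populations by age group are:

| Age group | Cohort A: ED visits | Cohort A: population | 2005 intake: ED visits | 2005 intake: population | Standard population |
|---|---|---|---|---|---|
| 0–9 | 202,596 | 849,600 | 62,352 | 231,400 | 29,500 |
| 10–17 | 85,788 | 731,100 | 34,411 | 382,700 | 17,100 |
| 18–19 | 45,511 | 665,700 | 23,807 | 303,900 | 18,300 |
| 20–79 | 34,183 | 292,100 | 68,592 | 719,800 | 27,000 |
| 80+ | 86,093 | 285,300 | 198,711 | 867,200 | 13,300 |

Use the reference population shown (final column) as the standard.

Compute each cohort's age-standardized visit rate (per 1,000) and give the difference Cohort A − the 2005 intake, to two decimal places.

Age-specific rates per 1,000 for Cohort A: 238.460, 117.341, 68.366, 117.025, 301.763.
For the 2005 intake: 269.455, 89.916, 78.338, 95.293, 229.141.
Standard total = 105,200; weights = 0.2804, 0.1625, 0.1740, 0.2567, 0.1264.
Cohort A: 0.2804×238.460 + 0.1625×117.341 + 0.1740×68.366 + 0.2567×117.025 + 0.1264×301.763 = 166.0202 per 1,000.
The 2005 intake: 0.2804×269.455 + 0.1625×89.916 + 0.1740×78.338 + 0.2567×95.293 + 0.1264×229.141 = 157.2299 per 1,000.
Difference = 166.0202 − 157.2299 = 8.7903.

8.79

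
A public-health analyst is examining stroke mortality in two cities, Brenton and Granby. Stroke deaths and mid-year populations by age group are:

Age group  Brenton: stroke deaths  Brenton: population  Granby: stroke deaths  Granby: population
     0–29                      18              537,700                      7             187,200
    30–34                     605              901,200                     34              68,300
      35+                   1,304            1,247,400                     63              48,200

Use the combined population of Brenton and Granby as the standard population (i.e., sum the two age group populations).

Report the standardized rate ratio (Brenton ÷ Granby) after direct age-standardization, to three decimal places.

0.921

Age-specific rates per 100,000 for Brenton: 3.35, 67.13, 104.54.
For Granby: 3.74, 49.78, 130.71.
Combined standard total = 2,990,000; weights = 0.2424, 0.3242, 0.4333.
Brenton: 0.2424×3.35 + 0.3242×67.13 + 0.4333×104.54 = 67.8764 per 100,000.
Granby: 0.2424×3.74 + 0.3242×49.78 + 0.4333×130.71 = 73.6838 per 100,000.
Ratio = 67.8764 ÷ 73.6838 = 0.92119.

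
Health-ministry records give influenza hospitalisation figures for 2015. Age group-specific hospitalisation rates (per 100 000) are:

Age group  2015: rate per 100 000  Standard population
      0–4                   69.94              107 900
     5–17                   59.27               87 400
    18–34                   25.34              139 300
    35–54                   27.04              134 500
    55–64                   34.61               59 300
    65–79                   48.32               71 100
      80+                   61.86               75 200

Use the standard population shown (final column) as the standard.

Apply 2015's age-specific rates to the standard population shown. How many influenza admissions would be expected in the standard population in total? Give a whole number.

Expected influenza admissions = Σ (standard pop × age-specific rate ÷ 100 000)
= 107 900×69.94/100 000 + 87 400×59.27/100 000 + 139 300×25.34/100 000 + 134 500×27.04/100 000 + 59 300×34.61/100 000 + 71 100×48.32/100 000 + 75 200×61.86/100 000
= 75.47 + 51.80 + 35.30 + 36.37 + 20.52 + 34.36 + 46.52 = 300.33.

300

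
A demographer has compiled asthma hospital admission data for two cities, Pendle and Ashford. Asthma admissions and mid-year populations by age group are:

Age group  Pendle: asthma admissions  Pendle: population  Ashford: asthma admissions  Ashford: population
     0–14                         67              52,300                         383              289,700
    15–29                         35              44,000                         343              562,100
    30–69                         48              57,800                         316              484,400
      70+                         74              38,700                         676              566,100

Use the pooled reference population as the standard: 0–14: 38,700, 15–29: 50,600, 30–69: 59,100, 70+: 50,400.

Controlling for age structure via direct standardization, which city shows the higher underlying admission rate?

Age-specific rates per 10,000 for Pendle: 12.81, 7.95, 8.30, 19.12.
For Ashford: 13.22, 6.10, 6.52, 11.94.
Standard total = 198,800; weights = 0.1947, 0.2545, 0.2973, 0.2535.
Pendle: 0.1947×12.81 + 0.2545×7.95 + 0.2973×8.30 + 0.2535×19.12 = 11.8350 per 10,000.
Ashford: 0.1947×13.22 + 0.2545×6.10 + 0.2973×6.52 + 0.2535×11.94 = 9.0935 per 10,000.

Pendle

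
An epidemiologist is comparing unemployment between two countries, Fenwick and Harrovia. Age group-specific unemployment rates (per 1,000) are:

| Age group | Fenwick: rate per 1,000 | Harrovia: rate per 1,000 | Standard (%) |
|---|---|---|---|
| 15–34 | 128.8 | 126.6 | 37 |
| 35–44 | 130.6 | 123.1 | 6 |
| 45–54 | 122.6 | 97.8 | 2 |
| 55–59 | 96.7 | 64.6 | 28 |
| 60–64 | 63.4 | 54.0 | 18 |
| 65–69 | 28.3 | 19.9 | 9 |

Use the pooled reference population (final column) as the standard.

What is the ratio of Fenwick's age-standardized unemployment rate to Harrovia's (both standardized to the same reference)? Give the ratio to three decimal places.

Standard weights: 0.37, 0.06, 0.02, 0.28, 0.18, 0.09.
Fenwick: 0.3700×128.8 + 0.0600×130.6 + 0.0200×122.6 + 0.2800×96.7 + 0.1800×63.4 + 0.0900×28.3 = 98.9790 per 1,000.
Harrovia: 0.3700×126.6 + 0.0600×123.1 + 0.0200×97.8 + 0.2800×64.6 + 0.1800×54.0 + 0.0900×19.9 = 85.7830 per 1,000.
Ratio = 98.9790 ÷ 85.7830 = 1.15383.

1.154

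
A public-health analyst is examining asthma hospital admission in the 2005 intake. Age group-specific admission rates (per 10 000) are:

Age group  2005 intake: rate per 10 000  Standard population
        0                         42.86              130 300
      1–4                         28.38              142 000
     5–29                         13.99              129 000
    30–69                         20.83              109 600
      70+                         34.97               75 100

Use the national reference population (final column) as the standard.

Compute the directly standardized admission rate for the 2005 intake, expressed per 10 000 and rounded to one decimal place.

Standard total = 586 000; weights = 0.2224, 0.2423, 0.2201, 0.1870, 0.1282.
Standardized rate: 0.2224×42.86 + 0.2423×28.38 + 0.2201×13.99 + 0.1870×20.83 + 0.1282×34.97 = 27.8644 per 10 000.

27.9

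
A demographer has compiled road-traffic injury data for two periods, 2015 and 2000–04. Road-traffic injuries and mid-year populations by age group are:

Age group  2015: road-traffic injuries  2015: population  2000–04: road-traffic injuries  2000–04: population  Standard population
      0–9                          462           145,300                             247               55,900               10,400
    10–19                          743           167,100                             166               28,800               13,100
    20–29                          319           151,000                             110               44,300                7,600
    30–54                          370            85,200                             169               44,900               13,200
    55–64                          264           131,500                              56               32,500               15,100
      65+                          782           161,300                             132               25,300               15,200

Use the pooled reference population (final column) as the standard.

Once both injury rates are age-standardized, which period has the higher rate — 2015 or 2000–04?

2000–04

Age-specific rates per 100,000 for 2015: 317.96, 444.64, 211.26, 434.27, 200.76, 484.81.
For 2000–04: 441.86, 576.39, 248.31, 376.39, 172.31, 521.74.
Standard total = 74,600; weights = 0.1394, 0.1756, 0.1019, 0.1769, 0.2024, 0.2038.
2015: 0.1394×317.96 + 0.1756×444.64 + 0.1019×211.26 + 0.1769×434.27 + 0.2024×200.76 + 0.2038×484.81 = 360.1905 per 100,000.
2000–04: 0.1394×441.86 + 0.1756×576.39 + 0.1019×248.31 + 0.1769×376.39 + 0.2024×172.31 + 0.2038×521.74 = 395.8959 per 100,000.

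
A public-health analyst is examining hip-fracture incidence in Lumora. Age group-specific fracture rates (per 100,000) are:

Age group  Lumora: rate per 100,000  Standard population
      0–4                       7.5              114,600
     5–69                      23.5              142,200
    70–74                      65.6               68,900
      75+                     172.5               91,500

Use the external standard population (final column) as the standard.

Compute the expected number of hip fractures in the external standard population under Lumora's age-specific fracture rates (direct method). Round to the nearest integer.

245

Expected hip fractures = Σ (standard pop × age-specific rate ÷ 100,000)
= 114,600×7.5/100,000 + 142,200×23.5/100,000 + 68,900×65.6/100,000 + 91,500×172.5/100,000
= 8.60 + 33.42 + 45.20 + 157.84 = 245.05.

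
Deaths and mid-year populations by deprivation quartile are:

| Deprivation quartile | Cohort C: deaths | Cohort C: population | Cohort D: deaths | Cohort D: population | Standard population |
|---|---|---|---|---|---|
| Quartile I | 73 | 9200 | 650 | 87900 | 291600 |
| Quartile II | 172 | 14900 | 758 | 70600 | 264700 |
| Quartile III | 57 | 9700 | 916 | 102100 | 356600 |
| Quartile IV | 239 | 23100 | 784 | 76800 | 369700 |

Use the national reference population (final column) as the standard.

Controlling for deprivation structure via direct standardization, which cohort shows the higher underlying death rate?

Cohort D

Deprivation-specific rates per 100000 for Cohort C: 793.48, 1154.36, 587.63, 1034.63.
For Cohort D: 739.48, 1073.65, 897.16, 1020.83.
Standard total = 1282600; weights = 0.2274, 0.2064, 0.2780, 0.2882.
Cohort C: 0.2274×793.48 + 0.2064×1154.36 + 0.2780×587.63 + 0.2882×1034.63 = 880.2354 per 100000.
Cohort D: 0.2274×739.48 + 0.2064×1073.65 + 0.2780×897.16 + 0.2882×1020.83 = 933.3829 per 100000.
The crude rates (950.79 vs 921.16) would put Cohort C higher, but that reflects its deprivation composition; once standardized to a common deprivation structure, Cohort D has the higher underlying rate.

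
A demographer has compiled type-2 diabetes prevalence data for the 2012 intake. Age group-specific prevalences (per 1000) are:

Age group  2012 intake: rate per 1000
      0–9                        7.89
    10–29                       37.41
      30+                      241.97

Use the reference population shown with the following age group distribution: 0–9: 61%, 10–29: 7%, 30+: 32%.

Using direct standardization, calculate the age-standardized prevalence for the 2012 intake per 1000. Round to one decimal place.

Standard weights: 0.61, 0.07, 0.32.
Standardized rate: 0.6100×7.89 + 0.0700×37.41 + 0.3200×241.97 = 84.8620 per 1000.

84.9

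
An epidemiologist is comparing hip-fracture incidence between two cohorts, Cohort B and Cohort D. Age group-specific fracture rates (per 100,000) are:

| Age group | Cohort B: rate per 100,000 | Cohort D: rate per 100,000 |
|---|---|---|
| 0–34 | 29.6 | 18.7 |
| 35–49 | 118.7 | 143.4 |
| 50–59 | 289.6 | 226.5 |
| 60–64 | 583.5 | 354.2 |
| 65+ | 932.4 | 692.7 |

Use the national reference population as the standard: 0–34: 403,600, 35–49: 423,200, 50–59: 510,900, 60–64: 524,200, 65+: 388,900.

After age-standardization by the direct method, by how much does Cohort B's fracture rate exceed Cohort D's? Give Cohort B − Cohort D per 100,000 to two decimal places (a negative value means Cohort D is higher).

Standard total = 2,250,800; weights = 0.1793, 0.1880, 0.2270, 0.2329, 0.1728.
Cohort B: 0.1793×29.6 + 0.1880×118.7 + 0.2270×289.6 + 0.2329×583.5 + 0.1728×932.4 = 390.3581 per 100,000.
Cohort D: 0.1793×18.7 + 0.1880×143.4 + 0.2270×226.5 + 0.2329×354.2 + 0.1728×692.7 = 283.9060 per 100,000.
Difference = 390.3581 − 283.9060 = 106.4521.

106.45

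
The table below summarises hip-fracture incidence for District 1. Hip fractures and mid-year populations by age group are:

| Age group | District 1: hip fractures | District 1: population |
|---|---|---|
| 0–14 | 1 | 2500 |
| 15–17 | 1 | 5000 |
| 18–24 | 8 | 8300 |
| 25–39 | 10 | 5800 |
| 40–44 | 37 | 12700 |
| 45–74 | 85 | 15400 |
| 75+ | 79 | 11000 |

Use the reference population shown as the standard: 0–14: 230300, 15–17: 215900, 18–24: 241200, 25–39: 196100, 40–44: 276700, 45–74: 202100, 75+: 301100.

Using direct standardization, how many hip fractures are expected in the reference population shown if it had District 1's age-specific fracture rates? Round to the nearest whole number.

4790

Age-specific rates per 100000 for District 1: 40.00, 20.00, 96.39, 172.41, 291.34, 551.95, 718.18.
Expected hip fractures = Σ (standard pop × age-specific rate ÷ 100000)
= 230300×40.00/100000 + 215900×20.00/100000 + 241200×96.39/100000 + 196100×172.41/100000 + 276700×291.34/100000 + 202100×551.95/100000 + 301100×718.18/100000
= 92.12 + 43.18 + 232.48 + 338.10 + 806.13 + 1115.49 + 2162.45 = 4789.95.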